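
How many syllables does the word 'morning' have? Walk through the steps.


Break 'morning' into syllables: morn-ing -> morn | ing = 2 syllables

2 syllables


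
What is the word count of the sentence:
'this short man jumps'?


Split into words: this | short | man | jumps = 4 words.

4


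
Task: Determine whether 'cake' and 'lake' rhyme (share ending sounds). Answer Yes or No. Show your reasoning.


Rime (stressed vowel + following sounds) of 'cake': -ake = /eɪk/
Rime of 'lake': -ake = /eɪk/
/eɪk/ and /eɪk/ are the same ending sound, so the words rhyme.

Yes


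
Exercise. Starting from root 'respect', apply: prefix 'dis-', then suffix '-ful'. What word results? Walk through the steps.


Step 1: Add prefix 'dis-' to 'respect' = 'disrespect'
Step 2: Add suffix '-ful' to 'disrespect' = 'disrespectful'

disrespectful


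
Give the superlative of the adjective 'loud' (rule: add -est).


Apply superlative formation (add -est): 'loud' -> 'loudest'.

loudest


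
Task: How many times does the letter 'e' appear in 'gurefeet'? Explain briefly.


Letter 'e' in 'gurefeet': found at position(s) 4, 6, 7 = 3 occurrence(s).

3


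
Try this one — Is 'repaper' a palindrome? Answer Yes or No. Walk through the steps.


Forward: 'repaper'
Reversed: 'repaper'
They are identical.

Yes


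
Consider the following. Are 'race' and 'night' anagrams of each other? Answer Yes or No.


Sorted letters of 'race': 'acer'
Sorted letters of 'night': 'ghint'
They do not match.

No


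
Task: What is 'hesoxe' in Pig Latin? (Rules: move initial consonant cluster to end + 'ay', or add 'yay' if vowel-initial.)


'hesoxe': move consonant cluster 'h' to end and add 'ay': 'esoxehay'.

esoxehay


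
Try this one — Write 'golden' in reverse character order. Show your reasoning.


Reverse 'golden' character by character: 'nedlog'.

nedlog


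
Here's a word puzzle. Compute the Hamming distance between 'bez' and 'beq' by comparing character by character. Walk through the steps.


Alignment:
Position 1: 'b' vs 'b' = match
Position 2: 'e' vs 'e' = match
Position 3: 'z' vs 'q' = DIFFER
Total differences: 1

1


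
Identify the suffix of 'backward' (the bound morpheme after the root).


The word 'backward' = 'back' (root) + '-ward' (suffix). The suffix is '-ward'.

ward


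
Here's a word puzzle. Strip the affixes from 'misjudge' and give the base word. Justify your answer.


Remove prefix 'mis' from 'misjudge' to get root 'judge'.

judge


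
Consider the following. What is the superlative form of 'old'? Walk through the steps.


Apply superlative formation (add -est): 'old' -> 'oldest'.

oldest


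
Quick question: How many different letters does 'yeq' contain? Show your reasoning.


Unique letters in 'yeq': {e, q, y} = 3 distinct letters.

3


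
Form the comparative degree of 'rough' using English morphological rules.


Apply comparative formation (add -er): 'rough' -> 'rougher'.

rougher


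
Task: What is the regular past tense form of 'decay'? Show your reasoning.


Apply rule: Add -ed. 'decay' becomes 'decayed'.

decayed


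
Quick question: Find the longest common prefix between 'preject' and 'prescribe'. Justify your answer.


Compare from the start: 3 characters match: 'pre'. Mismatch at position 4: 'j' vs 's'.

pre


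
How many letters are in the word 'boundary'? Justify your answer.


Spell out 'boundary' and number each letter: b(1), o(2), u(3), n(4), d(5), a(6), r(7), y(8). Total: 8 letters.

8


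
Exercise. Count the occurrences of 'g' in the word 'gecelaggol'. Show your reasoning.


Letter 'g' in 'gecelaggol': found at position(s) 1, 7, 8 = 3 occurrence(s).

3


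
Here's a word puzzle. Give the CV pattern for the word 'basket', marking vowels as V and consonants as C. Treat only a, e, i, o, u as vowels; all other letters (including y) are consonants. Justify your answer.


Letter mapping: b = C, a = V, s = C, k = C, e = V, t = C.

CVCCVC


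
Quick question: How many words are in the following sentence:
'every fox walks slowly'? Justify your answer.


Split into words: every | fox | walks | slowly = 4 words.

4


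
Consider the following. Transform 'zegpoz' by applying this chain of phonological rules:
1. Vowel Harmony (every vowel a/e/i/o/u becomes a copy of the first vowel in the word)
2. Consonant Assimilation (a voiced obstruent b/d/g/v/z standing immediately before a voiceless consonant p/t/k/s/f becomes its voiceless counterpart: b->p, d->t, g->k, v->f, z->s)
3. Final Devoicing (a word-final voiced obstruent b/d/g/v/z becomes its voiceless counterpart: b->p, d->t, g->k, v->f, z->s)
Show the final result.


Starting form: 'zegpoz'
Rule 1: Vowel Harmony: all vowels become 'e' (matching first vowel). 'zegpoz' -> 'zegpez'
Rule 2: Consonant Assimilation: voiced obstruent before voiceless consonant becomes voiceless ('gp' -> 'kp'). 'zegpez' -> 'zekpez'
Rule 3: Final Devoicing: word-final voiced obstruent 'z' becomes voiceless 's'. 'zekpez' -> 'zekpes'
Final form: 'zekpes'

zekpes


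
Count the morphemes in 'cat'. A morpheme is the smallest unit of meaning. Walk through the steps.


Decomposition: cat (free morpheme) = 1 morpheme(s)

1 morphemes


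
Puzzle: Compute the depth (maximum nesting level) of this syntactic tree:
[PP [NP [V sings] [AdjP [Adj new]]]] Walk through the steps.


Count bracket nesting levels:
'[' at pos 0: depth = 1
'[' at pos 4: depth = 2
'[' at pos 8: depth = 3
'[' at pos 18: depth = 3
'[' at pos 24: depth = 4
Maximum depth reached: 4

4


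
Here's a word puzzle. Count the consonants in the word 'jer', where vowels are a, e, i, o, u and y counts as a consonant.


Consonants in 'jer': j, r = 2 consonants.

2


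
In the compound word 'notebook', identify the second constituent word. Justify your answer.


Split 'notebook' into 'note' + 'book'. The second part is 'book'.

book


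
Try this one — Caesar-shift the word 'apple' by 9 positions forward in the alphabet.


Shift each letter by 9: a -> j, p -> y, p -> y, l -> u, e -> n. Result: 'jyyun'.

jyyun


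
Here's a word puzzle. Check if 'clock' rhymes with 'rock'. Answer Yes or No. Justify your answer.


Rime (stressed vowel + following sounds) of 'clock': -ock = /ɒk/
Rime of 'rock': -ock = /ɒk/
/ɒk/ and /ɒk/ are the same ending sound, so the words rhyme.

Yes


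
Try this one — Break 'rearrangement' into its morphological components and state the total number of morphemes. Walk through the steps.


Step 1: Identify prefix: 're' (meaning: again)
Step 2: Identify root: 'arrange'
Step 3: Identify suffix(es): 'ment'
Decomposition: re- (prefix: again) + arrange (root) + -ment (suffix: action/result)
Total morphemes: 3

3 morphemes (re- (prefix: again) + arrange (root) + -ment (suffix: action/result))


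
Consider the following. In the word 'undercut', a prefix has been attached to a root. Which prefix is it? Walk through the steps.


The word 'undercut' = 'under' (prefix) + 'cut' (root). The prefix is 'under'.

under


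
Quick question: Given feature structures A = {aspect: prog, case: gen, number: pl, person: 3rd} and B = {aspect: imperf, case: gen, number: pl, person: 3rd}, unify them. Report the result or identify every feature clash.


Compare features:
aspect: A=prog vs B=imperf -> CLASH
case: A=gen vs B=gen -> unified: gen
number: A=pl vs B=pl -> unified: pl
person: A=3rd vs B=3rd -> unified: 3rd
Clash detected on feature 'aspect' (prog vs imperf); unification fails.

CLASH on 'aspect' (prog vs imperf)


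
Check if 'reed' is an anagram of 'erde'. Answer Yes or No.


Sorted letters of 'reed': 'deer'
Sorted letters of 'erde': 'deer'
They match.

Yes


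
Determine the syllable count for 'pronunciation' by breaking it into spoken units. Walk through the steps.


Break 'pronunciation' into syllables: pro-nun-ci-a-tion -> pro | nun | ci | a | tion = 5 syllables

5 syllables


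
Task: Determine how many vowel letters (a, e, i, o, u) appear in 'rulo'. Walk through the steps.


Vowels in 'rulo': u, o = 2 vowels.

2


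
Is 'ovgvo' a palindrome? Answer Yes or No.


Forward: 'ovgvo'
Reversed: 'ovgvo'
They are identical.

Yes


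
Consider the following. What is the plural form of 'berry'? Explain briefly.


Apply rule: Change -y to -ies (consonant + y). 'berry' becomes 'berries'.

berries


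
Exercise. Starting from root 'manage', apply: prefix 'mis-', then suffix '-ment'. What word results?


Step 1: Add prefix 'mis-' to 'manage' = 'mismanage'
Step 2: Add suffix '-ment' to 'mismanage' = 'mismanagement'

mismanagement


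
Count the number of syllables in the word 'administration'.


Break 'administration' into syllables: ad-min-is-tra-tion -> ad | min | is | tra | tion = 5 syllables

5 syllables


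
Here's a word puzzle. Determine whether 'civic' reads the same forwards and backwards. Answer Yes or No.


Forward: 'civic'
Reversed: 'civic'
They are identical.

Yes


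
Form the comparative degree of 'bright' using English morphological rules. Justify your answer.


Apply comparative formation (add -er): 'bright' -> 'brighter'.

brighter


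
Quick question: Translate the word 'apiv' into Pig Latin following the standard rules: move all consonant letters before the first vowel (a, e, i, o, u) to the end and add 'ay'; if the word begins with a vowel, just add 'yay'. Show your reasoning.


'apiv' starts with a vowel, so add 'yay': 'apivyay'.

apivyay


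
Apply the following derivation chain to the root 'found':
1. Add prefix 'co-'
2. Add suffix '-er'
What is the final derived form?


Step 1: Add prefix 'co-' to 'found' = 'cofound'
Step 2: Add suffix '-er' to 'cofound' = 'cofounder'

cofounder


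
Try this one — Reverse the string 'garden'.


Reverse 'garden' character by character: 'nedrag'.

nedrag


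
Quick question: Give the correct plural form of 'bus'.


Apply rule: Add -es (sibilant/fricative ending). 'bus' becomes 'buses'.

buses


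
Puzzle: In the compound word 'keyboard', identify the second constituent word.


Split 'keyboard' into 'key' + 'board'. The second part is 'board'.

board


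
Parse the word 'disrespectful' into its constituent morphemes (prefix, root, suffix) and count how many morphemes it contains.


Step 1: Identify prefix: 'dis' (meaning: not/apart)
Step 2: Identify root: 'respect'
Step 3: Identify suffix(es): 'ful'
Decomposition: dis- (prefix: not/apart) + respect (root) + -ful (suffix: full of)
Total morphemes: 3

3 morphemes (dis- (prefix: not/apart) + respect (root) + -ful (suffix: full of))


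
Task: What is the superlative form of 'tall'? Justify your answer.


Apply superlative formation (add -est): 'tall' -> 'tallest'.

tallest


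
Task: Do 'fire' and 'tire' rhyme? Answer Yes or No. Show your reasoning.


Rime (stressed vowel + following sounds) of 'fire': -ire = /aɪər/
Rime of 'tire': -ire = /aɪər/
/aɪər/ and /aɪər/ are the same ending sound, so the words rhyme.

Yes


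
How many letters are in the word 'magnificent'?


Spell out 'magnificent' and number each letter: m(1), a(2), g(3), n(4), i(5), f(6), i(7), c(8), e(9), n(10), t(11). Total: 11 letters.

11


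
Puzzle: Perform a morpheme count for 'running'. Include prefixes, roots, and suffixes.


Decomposition: run (root) + -ing (suffix) = 2 morpheme(s)

2 morphemes


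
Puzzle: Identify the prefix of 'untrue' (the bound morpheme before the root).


The word 'untrue' = 'un' (prefix) + 'true' (root). The prefix is 'un'.

un


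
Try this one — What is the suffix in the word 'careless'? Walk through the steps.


The word 'careless' = 'care' (root) + '-less' (suffix). The suffix is '-less'.

less


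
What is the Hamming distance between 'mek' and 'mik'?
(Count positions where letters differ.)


Alignment:
Position 1: 'm' vs 'm' = match
Position 2: 'e' vs 'i' = DIFFER
Position 3: 'k' vs 'k' = match
Total differences: 1

1


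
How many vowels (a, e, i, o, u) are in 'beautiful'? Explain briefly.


Vowels in 'beautiful': e, a, u, i, u = 5 vowels.

5


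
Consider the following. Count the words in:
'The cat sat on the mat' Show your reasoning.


Split into words: The | cat | sat | on | the | mat = 6 words.

6


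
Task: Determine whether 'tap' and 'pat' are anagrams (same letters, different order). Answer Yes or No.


Sorted letters of 'tap': 'apt'
Sorted letters of 'pat': 'apt'
They match.

Yes


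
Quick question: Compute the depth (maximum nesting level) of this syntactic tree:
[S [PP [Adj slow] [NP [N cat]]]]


Count bracket nesting levels:
'[' at pos 0: depth = 1
'[' at pos 3: depth = 2
'[' at pos 7: depth = 3
'[' at pos 18: depth = 3
'[' at pos 22: depth = 4
Maximum depth reached: 4

4


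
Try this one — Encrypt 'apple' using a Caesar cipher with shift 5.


Shift each letter by 5: a -> f, p -> u, p -> u, l -> q, e -> j. Result: 'fuuqj'.

fuuqj


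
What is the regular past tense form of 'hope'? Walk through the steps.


Apply rule: Add -d (word ends in -e). 'hope' becomes 'hoped'.

hoped


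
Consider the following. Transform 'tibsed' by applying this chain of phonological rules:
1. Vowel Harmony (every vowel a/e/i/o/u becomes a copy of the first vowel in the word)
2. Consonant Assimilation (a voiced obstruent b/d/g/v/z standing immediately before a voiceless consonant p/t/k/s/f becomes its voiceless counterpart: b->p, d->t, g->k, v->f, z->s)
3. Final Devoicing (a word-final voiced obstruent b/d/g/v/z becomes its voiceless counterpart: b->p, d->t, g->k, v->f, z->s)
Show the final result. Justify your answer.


Starting form: 'tibsed'
Rule 1: Vowel Harmony: all vowels become 'i' (matching first vowel). 'tibsed' -> 'tibsid'
Rule 2: Consonant Assimilation: voiced obstruent before voiceless consonant becomes voiceless ('bs' -> 'ps'). 'tibsid' -> 'tipsid'
Rule 3: Final Devoicing: word-final voiced obstruent 'd' becomes voiceless 't'. 'tipsid' -> 'tipsit'
Final form: 'tipsit'

tipsit


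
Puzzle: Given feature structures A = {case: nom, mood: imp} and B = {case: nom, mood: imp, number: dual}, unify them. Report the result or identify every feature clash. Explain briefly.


Compare features:
case: A=nom vs B=nom -> unified: nom
mood: A=imp vs B=imp -> unified: imp
number: A=_ vs B=dual -> unified: dual
No clashes found.

Unified: {case: nom, mood: imp, number: dual}


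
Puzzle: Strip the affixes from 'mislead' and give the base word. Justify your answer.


Remove prefix 'mis' from 'mislead' to get root 'lead'.

lead


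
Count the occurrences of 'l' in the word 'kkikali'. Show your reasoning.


Letter 'l' in 'kkikali': found at position(s) 6 = 1 occurrence(s).

1


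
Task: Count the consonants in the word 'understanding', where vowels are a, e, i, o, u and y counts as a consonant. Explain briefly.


Consonants in 'understanding': n, d, r, s, t, n, d, n, g = 9 consonants.

9


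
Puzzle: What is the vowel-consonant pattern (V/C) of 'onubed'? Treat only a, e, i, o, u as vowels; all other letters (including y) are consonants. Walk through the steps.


Letter mapping: o = V, n = C, u = V, b = C, e = V, d = C.

VCVCVC


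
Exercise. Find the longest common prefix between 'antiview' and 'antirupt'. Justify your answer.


Compare from the start: 4 characters match: 'anti'. Mismatch at position 5: 'v' vs 'r'.

anti


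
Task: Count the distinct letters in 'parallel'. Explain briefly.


Unique letters in 'parallel': {a, e, l, p, r} = 5 distinct letters.

5


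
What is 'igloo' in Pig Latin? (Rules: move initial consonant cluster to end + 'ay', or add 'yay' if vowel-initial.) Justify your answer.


'igloo' starts with a vowel, so add 'yay': 'iglooyay'.

iglooyay


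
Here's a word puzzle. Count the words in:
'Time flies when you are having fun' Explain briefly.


Split into words: Time | flies | when | you | are | having | fun = 7 words.

7


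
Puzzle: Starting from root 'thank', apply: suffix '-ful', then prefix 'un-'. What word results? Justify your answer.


Step 1: Add suffix '-ful' to 'thank' = 'thankful'
Step 2: Add prefix 'un-' to 'thankful' = 'unthankful'

unthankful


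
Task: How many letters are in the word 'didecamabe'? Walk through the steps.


Spell out 'didecamabe' and number each letter: d(1), i(2), d(3), e(4), c(5), a(6), m(7), a(8), b(9), e(10). Total: 10 letters.

10


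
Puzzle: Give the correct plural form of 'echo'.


Apply rule: Add -es (consonant + o). 'echo' becomes 'echoes'.

echoes


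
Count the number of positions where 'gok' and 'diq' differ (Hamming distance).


Alignment:
Position 1: 'g' vs 'd' = DIFFER
Position 2: 'o' vs 'i' = DIFFER
Position 3: 'k' vs 'q' = DIFFER
Total differences: 3

3


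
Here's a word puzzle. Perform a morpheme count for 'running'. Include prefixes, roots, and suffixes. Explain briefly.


Decomposition: run (root) + -ing (suffix) = 2 morpheme(s)

2 morphemes


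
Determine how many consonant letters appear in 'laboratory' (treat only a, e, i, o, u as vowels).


Consonants in 'laboratory': l, b, r, t, r, y = 6 consonants.

6


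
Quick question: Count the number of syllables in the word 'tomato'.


Break 'tomato' into syllables: to-ma-to -> to | ma | to = 3 syllables

3 syllables


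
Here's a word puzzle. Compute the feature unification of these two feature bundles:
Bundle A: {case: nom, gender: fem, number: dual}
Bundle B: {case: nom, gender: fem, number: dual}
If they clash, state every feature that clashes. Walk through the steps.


Compare features:
case: A=nom vs B=nom -> unified: nom
gender: A=fem vs B=fem -> unified: fem
number: A=dual vs B=dual -> unified: dual
No clashes found.

Unified: {case: nom, gender: fem, number: dual}


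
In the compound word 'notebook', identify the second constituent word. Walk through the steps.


Split 'notebook' into 'note' + 'book'. The second part is 'book'.

book


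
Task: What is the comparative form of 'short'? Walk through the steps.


Apply comparative formation (add -er): 'short' -> 'shorter'.

shorter


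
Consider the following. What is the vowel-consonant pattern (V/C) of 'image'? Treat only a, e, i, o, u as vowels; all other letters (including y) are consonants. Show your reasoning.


Letter mapping: i = V, m = C, a = V, g = C, e = V.

VCVCV


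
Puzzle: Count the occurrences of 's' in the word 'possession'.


Letter 's' in 'possession': found at position(s) 3, 4, 6, 7 = 4 occurrence(s).

4


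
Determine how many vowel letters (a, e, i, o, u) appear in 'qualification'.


Vowels in 'qualification': u, a, i, i, a, i, o = 7 vowels.

7


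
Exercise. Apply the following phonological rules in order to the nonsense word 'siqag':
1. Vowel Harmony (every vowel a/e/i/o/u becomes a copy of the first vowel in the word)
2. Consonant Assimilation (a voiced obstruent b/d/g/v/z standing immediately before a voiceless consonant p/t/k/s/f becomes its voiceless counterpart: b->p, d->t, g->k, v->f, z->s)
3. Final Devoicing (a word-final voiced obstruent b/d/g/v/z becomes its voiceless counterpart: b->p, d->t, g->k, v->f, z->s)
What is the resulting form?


Starting form: 'siqag'
Rule 1: Vowel Harmony: all vowels become 'i' (matching first vowel). 'siqag' -> 'siqig'
Rule 2: Consonant Assimilation: no voiced obstruent (b/d/g/v/z) stands immediately before a voiceless consonant (p/t/k/s/f). No change.
Rule 3: Final Devoicing: word-final voiced obstruent 'g' becomes voiceless 'k'. 'siqig' -> 'siqik'
Final form: 'siqik'

siqik


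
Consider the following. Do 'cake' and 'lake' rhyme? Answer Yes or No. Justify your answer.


Rime (stressed vowel + following sounds) of 'cake': -ake = /eɪk/
Rime of 'lake': -ake = /eɪk/
/eɪk/ and /eɪk/ are the same ending sound, so the words rhyme.

Yes


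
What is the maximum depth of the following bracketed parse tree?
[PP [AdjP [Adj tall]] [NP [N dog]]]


Count bracket nesting levels:
'[' at pos 0: depth = 1
'[' at pos 4: depth = 2
'[' at pos 10: depth = 3
'[' at pos 22: depth = 2
'[' at pos 26: depth = 3
Maximum depth reached: 3

3


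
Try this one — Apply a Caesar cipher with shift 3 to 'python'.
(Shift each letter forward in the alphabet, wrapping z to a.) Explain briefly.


Shift each letter by 3: p -> s, y -> b, t -> w, h -> k, o -> r, n -> q. Result: 'sbwkrq'.

sbwkrq


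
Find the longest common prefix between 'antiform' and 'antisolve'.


Compare from the start: 4 characters match: 'anti'. Mismatch at position 5: 'f' vs 's'.

anti


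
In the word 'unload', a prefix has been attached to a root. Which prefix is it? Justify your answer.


The word 'unload' = 'un' (prefix) + 'load' (root). The prefix is 'un'.

un


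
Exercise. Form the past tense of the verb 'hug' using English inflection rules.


Apply rule: Double final consonant and add -ed. 'hug' becomes 'hugged'.

hugged


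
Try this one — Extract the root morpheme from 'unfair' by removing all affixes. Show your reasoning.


Remove prefix 'un' from 'unfair' to get root 'fair'.

fair


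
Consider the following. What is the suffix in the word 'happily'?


The word 'happily' = 'happy' (root) + '-ly' (suffix). The suffix is '-ly'.

ly


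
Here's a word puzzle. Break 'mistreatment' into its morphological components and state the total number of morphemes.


Step 1: Identify prefix: 'mis' (meaning: wrongly)
Step 2: Identify root: 'treat'
Step 3: Identify suffix(es): 'ment'
Decomposition: mis- (prefix: wrongly) + treat (root) + -ment (suffix: action/result)
Total morphemes: 3

3 morphemes (mis- (prefix: wrongly) + treat (root) + -ment (suffix: action/result))


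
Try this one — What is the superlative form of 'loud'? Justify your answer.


Apply superlative formation (add -est): 'loud' -> 'loudest'.

loudest


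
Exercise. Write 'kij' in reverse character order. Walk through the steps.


Reverse 'kij' character by character: 'jik'.

jik


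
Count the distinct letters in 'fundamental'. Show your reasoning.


Unique letters in 'fundamental': {a, d, e, f, l, m, n, t, u} = 9 distinct letters.

9


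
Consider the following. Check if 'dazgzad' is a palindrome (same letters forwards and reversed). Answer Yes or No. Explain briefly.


Forward: 'dazgzad'
Reversed: 'dazgzad'
They are identical.

Yes


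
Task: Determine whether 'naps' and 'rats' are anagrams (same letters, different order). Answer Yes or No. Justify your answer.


Sorted letters of 'naps': 'anps'
Sorted letters of 'rats': 'arst'
They do not match.

No


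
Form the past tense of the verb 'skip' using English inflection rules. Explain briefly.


Apply rule: Double final consonant and add -ed. 'skip' becomes 'skipped'.

skipped


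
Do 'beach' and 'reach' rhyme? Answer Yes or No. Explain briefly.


Rime (stressed vowel + following sounds) of 'beach': -each = /iːtʃ/
Rime of 'reach': -each = /iːtʃ/
/iːtʃ/ and /iːtʃ/ are the same ending sound, so the words rhyme.

Yes


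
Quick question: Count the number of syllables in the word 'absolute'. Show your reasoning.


Break 'absolute' into syllables: ab-so-lute -> ab | so | lute = 3 syllables

3 syllables


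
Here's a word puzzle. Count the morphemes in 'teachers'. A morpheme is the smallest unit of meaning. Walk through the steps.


Decomposition: teach (root) + -er (suffix) + -s (plural) = 3 morpheme(s)

3 morphemes


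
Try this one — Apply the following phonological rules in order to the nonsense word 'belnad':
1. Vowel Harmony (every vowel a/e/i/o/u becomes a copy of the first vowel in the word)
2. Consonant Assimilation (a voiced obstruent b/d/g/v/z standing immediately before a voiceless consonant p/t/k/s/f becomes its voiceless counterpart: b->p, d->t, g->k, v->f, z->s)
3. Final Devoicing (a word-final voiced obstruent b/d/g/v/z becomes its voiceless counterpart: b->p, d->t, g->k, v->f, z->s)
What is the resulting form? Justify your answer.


Starting form: 'belnad'
Rule 1: Vowel Harmony: all vowels become 'e' (matching first vowel). 'belnad' -> 'belned'
Rule 2: Consonant Assimilation: no voiced obstruent (b/d/g/v/z) stands immediately before a voiceless consonant (p/t/k/s/f). No change.
Rule 3: Final Devoicing: word-final voiced obstruent 'd' becomes voiceless 't'. 'belned' -> 'belnet'
Final form: 'belnet'

belnet


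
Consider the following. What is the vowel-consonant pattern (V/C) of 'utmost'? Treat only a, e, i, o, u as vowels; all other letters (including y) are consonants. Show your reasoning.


Letter mapping: u = V, t = C, m = C, o = V, s = C, t = C.

VCCVCC


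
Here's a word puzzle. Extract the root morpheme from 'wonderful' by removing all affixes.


Remove suffix '-ful' from 'wonderful' to get root 'wonder'.

wonder


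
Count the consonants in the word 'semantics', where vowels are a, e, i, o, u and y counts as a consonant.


Consonants in 'semantics': s, m, n, t, c, s = 6 consonants.

6


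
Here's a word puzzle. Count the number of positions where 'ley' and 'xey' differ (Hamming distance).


Alignment:
Position 1: 'l' vs 'x' = DIFFER
Position 2: 'e' vs 'e' = match
Position 3: 'y' vs 'y' = match
Total differences: 1

1


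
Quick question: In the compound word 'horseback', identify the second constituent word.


Split 'horseback' into 'horse' + 'back'. The second part is 'back'.

back


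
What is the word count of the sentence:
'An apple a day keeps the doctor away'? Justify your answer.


Split into words: An | apple | a | day | keeps | the | doctor | away = 8 words.

8


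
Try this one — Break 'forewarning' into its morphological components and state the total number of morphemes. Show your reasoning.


Step 1: Identify prefix: 'fore' (meaning: before/front)
Step 2: Identify root: 'warn'
Step 3: Identify suffix(es): 'ing'
Decomposition: fore- (prefix: before/front) + warn (root) + -ing (suffix: ongoing action)
Total morphemes: 3

3 morphemes (fore- (prefix: before/front) + warn (root) + -ing (suffix: ongoing action))


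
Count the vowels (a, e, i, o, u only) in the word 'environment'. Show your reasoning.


Vowels in 'environment': e, i, o, e = 4 vowels.

4


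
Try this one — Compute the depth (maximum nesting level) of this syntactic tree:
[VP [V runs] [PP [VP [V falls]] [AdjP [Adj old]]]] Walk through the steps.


Count bracket nesting levels:
'[' at pos 0: depth = 1
'[' at pos 4: depth = 2
'[' at pos 13: depth = 2
'[' at pos 17: depth = 3
'[' at pos 21: depth = 4
'[' at pos 32: depth = 3
'[' at pos 38: depth = 4
Maximum depth reached: 4

4


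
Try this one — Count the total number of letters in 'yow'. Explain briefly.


Spell out 'yow' and number each letter: y(1), o(2), w(3). Total: 3 letters.

3


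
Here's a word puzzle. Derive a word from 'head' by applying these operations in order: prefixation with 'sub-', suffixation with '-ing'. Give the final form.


Step 1: Add prefix 'sub-' to 'head' = 'subhead'
Step 2: Add suffix '-ing' to 'subhead' = 'subheading'

subheading


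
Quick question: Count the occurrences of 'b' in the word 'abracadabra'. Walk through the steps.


Letter 'b' in 'abracadabra': found at position(s) 2, 9 = 2 occurrence(s).

2


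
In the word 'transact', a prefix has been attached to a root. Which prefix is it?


The word 'transact' = 'trans' (prefix) + 'act' (root). The prefix is 'trans'.

trans


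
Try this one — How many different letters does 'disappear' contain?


Unique letters in 'disappear': {a, d, e, i, p, r, s} = 7 distinct letters.

7


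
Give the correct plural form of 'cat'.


Apply rule: Add -s. 'cat' becomes 'cats'.

cats


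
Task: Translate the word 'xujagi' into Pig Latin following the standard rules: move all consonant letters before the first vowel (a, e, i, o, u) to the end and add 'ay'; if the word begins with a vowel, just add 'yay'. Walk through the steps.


'xujagi': move consonant cluster 'x' to end and add 'ay': 'ujagixay'.

ujagixay


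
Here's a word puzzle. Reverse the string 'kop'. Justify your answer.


Reverse 'kop' character by character: 'pok'.

pok


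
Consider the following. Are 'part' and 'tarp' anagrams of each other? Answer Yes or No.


Sorted letters of 'part': 'aprt'
Sorted letters of 'tarp': 'aprt'
They match.

Yes


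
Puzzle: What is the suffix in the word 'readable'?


The word 'readable' = 'read' (root) + '-able' (suffix). The suffix is '-able'.

able


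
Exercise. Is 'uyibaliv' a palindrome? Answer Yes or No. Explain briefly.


Forward: 'uyibaliv'
Reversed: 'vilabiyu'
They differ.

No


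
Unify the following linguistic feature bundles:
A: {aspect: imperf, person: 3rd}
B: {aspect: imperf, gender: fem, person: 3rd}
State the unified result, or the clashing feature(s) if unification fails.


Compare features:
aspect: A=imperf vs B=imperf -> unified: imperf
gender: A=_ vs B=fem -> unified: fem
person: A=3rd vs B=3rd -> unified: 3rd
No clashes found.

Unified: {aspect: imperf, gender: fem, person: 3rd}


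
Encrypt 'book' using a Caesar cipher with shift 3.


Shift each letter by 3: b -> e, o -> r, o -> r, k -> n. Result: 'errn'.

errn


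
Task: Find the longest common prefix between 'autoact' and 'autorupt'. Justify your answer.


Compare from the start: 4 characters match: 'auto'. Mismatch at position 5: 'a' vs 'r'.

auto


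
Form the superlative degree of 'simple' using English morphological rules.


Apply superlative formation (ends in e: add -st): 'simple' -> 'simplest'.

simplest


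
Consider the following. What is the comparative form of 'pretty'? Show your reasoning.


Apply comparative formation (consonant + y: change y to i, add -er): 'pretty' -> 'prettier'.

prettier


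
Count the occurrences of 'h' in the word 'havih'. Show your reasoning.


Letter 'h' in 'havih': found at position(s) 1, 5 = 2 occurrence(s).

2


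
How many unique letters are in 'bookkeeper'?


Unique letters in 'bookkeeper': {b, e, k, o, p, r} = 6 distinct letters.

6


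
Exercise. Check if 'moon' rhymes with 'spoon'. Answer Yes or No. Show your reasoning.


Rime (stressed vowel + following sounds) of 'moon': -oon = /uːn/
Rime of 'spoon': -oon = /uːn/
/uːn/ and /uːn/ are the same ending sound, so the words rhyme.

Yes


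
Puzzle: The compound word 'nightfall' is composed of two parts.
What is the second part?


Split 'nightfall' into 'night' + 'fall'. The second part is 'fall'.

fall


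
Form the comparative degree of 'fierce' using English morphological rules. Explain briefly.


Apply comparative formation (ends in e: add -r): 'fierce' -> 'fiercer'.

fiercer


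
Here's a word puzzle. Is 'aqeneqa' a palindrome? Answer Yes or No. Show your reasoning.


Forward: 'aqeneqa'
Reversed: 'aqeneqa'
They are identical.

Yes


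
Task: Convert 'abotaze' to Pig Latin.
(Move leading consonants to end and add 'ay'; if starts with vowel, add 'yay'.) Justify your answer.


'abotaze' starts with a vowel, so add 'yay': 'abotazeyay'.

abotazeyay


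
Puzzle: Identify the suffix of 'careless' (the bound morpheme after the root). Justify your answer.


The word 'careless' = 'care' (root) + '-less' (suffix). The suffix is '-less'.

less


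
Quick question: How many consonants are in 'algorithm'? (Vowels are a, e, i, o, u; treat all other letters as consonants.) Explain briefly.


Consonants in 'algorithm': l, g, r, t, h, m = 6 consonants.

6


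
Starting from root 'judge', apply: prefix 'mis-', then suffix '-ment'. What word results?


Step 1: Add prefix 'mis-' to 'judge' = 'misjudge'
Step 2: Add suffix '-ment' to 'misjudge' = 'misjudgment'

misjudgment


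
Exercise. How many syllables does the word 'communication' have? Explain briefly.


Break 'communication' into syllables: com-mu-ni-ca-tion -> com | mu | ni | ca | tion = 5 syllables

5 syllables


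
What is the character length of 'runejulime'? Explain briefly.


Spell out 'runejulime' and number each letter: r(1), u(2), n(3), e(4), j(5), u(6), l(7), i(8), m(9), e(10). Total: 10 letters.

10


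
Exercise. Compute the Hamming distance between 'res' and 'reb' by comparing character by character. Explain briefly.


Alignment:
Position 1: 'r' vs 'r' = match
Position 2: 'e' vs 'e' = match
Position 3: 's' vs 'b' = DIFFER
Total differences: 1

1


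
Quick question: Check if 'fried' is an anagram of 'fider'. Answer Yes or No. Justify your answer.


Sorted letters of 'fried': 'defir'
Sorted letters of 'fider': 'defir'
They match.

Yes


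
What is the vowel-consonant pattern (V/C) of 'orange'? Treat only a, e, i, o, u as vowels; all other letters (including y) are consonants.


Letter mapping: o = V, r = C, a = V, n = C, g = C, e = V.

VCVCCV


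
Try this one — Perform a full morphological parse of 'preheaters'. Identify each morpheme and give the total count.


Step 1: Identify prefix: 'pre' (meaning: before)
Step 2: Identify root: 'heat'
Step 3: Identify suffix(es): 'er, s'
Decomposition: pre- (prefix: before) + heat (root) + -er (suffix: one who) + -s (plural)
Total morphemes: 4

4 morphemes (pre- (prefix: before) + heat (root) + -er (suffix: one who) + -s (plural))


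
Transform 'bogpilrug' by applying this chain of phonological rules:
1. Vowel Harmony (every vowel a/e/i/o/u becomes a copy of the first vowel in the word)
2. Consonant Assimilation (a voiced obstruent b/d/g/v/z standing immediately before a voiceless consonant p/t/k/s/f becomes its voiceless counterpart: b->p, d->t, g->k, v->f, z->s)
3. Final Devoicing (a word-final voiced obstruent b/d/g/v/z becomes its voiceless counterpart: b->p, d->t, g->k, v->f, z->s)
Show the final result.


Starting form: 'bogpilrug'
Rule 1: Vowel Harmony: all vowels become 'o' (matching first vowel). 'bogpilrug' -> 'bogpolrog'
Rule 2: Consonant Assimilation: voiced obstruent before voiceless consonant becomes voiceless ('gp' -> 'kp'). 'bogpolrog' -> 'bokpolrog'
Rule 3: Final Devoicing: word-final voiced obstruent 'g' becomes voiceless 'k'. 'bokpolrog' -> 'bokpolrok'
Final form: 'bokpolrok'

bokpolrok


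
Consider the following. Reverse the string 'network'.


Reverse 'network' character by character: 'krowten'.

krowten


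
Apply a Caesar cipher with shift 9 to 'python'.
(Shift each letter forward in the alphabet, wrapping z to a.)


Shift each letter by 9: p -> y, y -> h, t -> c, h -> q, o -> x, n -> w. Result: 'yhcqxw'.

yhcqxw


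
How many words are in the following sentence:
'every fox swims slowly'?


Split into words: every | fox | swims | slowly = 4 words.

4


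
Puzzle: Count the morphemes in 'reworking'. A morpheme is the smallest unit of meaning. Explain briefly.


Decomposition: re- (prefix) + work (root) + -ing (suffix) = 3 morpheme(s)

3 morphemes


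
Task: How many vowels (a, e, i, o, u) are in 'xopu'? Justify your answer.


Vowels in 'xopu': o, u = 2 vowels.

2


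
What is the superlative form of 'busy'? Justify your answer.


Apply superlative formation (consonant + y: change y to i, add -est): 'busy' -> 'busiest'.

busiest


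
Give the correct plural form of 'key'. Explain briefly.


Apply rule: Add -s. 'key' becomes 'keys'.

keys


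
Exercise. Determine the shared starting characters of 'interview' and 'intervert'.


Compare from the start: 6 characters match: 'interv'. Mismatch at position 7: 'i' vs 'e'.

interv


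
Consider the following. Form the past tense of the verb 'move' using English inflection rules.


Apply rule: Add -d (word ends in -e). 'move' becomes 'moved'.

moved


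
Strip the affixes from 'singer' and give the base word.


Remove suffix '-er' from 'singer' to get root 'sing'.

sing


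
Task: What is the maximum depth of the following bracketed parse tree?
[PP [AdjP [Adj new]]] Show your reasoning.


Count bracket nesting levels:
'[' at pos 0: depth = 1
'[' at pos 4: depth = 2
'[' at pos 10: depth = 3
Maximum depth reached: 3

3


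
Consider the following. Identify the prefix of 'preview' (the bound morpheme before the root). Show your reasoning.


The word 'preview' = 'pre' (prefix) + 'view' (root). The prefix is 'pre'.

pre


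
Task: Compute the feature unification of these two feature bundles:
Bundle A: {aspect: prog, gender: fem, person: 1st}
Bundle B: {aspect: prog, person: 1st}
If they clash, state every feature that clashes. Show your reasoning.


Compare features:
aspect: A=prog vs B=prog -> unified: prog
gender: A=fem vs B=_ -> unified: fem
person: A=1st vs B=1st -> unified: 1st
No clashes found.

Unified: {aspect: prog, gender: fem, person: 1st}


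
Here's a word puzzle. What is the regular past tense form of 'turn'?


Apply rule: Add -ed. 'turn' becomes 'turned'.

turned


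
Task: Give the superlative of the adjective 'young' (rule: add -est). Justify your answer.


Apply superlative formation (add -est): 'young' -> 'youngest'.

youngest


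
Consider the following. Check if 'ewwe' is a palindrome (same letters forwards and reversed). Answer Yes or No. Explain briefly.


Forward: 'ewwe'
Reversed: 'ewwe'
They are identical.

Yes


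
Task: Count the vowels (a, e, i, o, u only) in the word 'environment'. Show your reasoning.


Vowels in 'environment': e, i, o, e = 4 vowels.

4


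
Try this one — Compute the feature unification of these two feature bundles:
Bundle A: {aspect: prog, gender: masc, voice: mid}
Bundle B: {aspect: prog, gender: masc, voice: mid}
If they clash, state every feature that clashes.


Compare features:
aspect: A=prog vs B=prog -> unified: prog
gender: A=masc vs B=masc -> unified: masc
voice: A=mid vs B=mid -> unified: mid
No clashes found.

Unified: {aspect: prog, gender: masc, voice: mid}


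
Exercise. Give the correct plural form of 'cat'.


Apply rule: Add -s. 'cat' becomes 'cats'.

cats


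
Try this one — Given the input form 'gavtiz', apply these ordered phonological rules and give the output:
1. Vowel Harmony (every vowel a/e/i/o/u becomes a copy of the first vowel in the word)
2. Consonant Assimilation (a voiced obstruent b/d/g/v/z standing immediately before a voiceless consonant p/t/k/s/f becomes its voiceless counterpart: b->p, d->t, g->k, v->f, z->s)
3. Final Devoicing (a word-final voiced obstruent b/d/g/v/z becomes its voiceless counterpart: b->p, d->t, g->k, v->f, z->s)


Starting form: 'gavtiz'
Rule 1: Vowel Harmony: all vowels become 'a' (matching first vowel). 'gavtiz' -> 'gavtaz'
Rule 2: Consonant Assimilation: voiced obstruent before voiceless consonant becomes voiceless ('vt' -> 'ft'). 'gavtaz' -> 'gaftaz'
Rule 3: Final Devoicing: word-final voiced obstruent 'z' becomes voiceless 's'. 'gaftaz' -> 'gaftas'
Final form: 'gaftas'

gaftas


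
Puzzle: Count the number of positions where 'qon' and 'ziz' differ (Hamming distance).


Alignment:
Position 1: 'q' vs 'z' = DIFFER
Position 2: 'o' vs 'i' = DIFFER
Position 3: 'n' vs 'z' = DIFFER
Total differences: 3

3


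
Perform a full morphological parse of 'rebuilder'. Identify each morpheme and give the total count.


Step 1: Identify prefix: 're' (meaning: again)
Step 2: Identify root: 'build'
Step 3: Identify suffix(es): 'er'
Decomposition: re- (prefix: again) + build (root) + -er (suffix: one who)
Total morphemes: 3

3 morphemes (re- (prefix: again) + build (root) + -er (suffix: one who))


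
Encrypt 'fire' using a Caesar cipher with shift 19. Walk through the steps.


Shift each letter by 19: f -> y, i -> b, r -> k, e -> x. Result: 'ybkx'.

ybkx


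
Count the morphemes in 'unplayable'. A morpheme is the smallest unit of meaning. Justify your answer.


Decomposition: un- (prefix) + play (root) + -able (suffix) = 3 morpheme(s)

3 morphemes
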